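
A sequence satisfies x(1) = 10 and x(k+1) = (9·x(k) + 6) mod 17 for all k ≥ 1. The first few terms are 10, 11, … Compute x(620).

Listing terms: x(1) = 10; x(2) = 11; x(3) = 3; x(4) = 16; x(5) = 14; x(6) = 13; x(7) = 4; x(8) = 8; x(9) = 10.
Since x(9) = x(1) = 10, the sequence is periodic with period 8.
(620 - 1) mod 8 = 3, so x(620) = x(4) = 16.

16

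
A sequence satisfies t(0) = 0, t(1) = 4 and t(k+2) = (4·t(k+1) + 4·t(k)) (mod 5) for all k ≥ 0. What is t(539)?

1

We have t(0) = 0, t(1) = 4, t(2) = 1, t(3) = 0, t(4) = 4.
The sequence repeats with period 3.
(539 - 0) mod 3 = 2, so t(539) = t(2) = 1.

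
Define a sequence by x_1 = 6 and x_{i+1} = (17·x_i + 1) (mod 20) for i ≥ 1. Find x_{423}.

x_1 = 6, x_2 = 3, x_3 = 12, x_4 = 5, x_5 = 6.
The sequence repeats with period 4.
So x_{423} = x_{1 + ((423-1) mod 4)} = x_3 = 12.

12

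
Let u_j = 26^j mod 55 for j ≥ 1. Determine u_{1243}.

31

We have u_1 = 26,  u_2 = 16,  u_3 = 31,  u_4 = 36,  u_5 = 1,  u_6 = 26.
The sequence repeats with period 5.
So u_{1243} = u_{1 + ((1243-1) mod 5)} = u_3 = 31.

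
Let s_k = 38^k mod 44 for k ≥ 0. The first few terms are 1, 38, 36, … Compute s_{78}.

4

s_0 = 1, s_1 = 38, s_2 = 36, s_3 = 4, s_4 = 20, s_5 = 12, s_6 = 16, s_7 = 36.
Since s_7 = s_2 = 36, the sequence is eventually periodic: after a pre-period of length 2 it cycles with period 5.
For k ≥ 2, s_k depends only on (k - 2) mod 5. (78 - 2) mod 5 = 1, so s_{78} = s_3 = 4.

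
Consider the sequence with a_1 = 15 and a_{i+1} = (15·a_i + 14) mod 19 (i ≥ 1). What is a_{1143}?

3

We have a_1 = 15; a_2 = 11; a_3 = 8; a_4 = 1; a_5 = 10; a_6 = 12; a_7 = 4; a_8 = 17; a_9 = 3; a_{10} = 2; a_{11} = 6; a_{12} = 9; a_{13} = 16; a_{14} = 7; a_{15} = 5; a_{16} = 13; a_{17} = 0; a_{18} = 14; a_{19} = 15.
The sequence repeats with period 18.
So a_{1143} = a_{1 + ((1143-1) mod 18)} = a_9 = 3.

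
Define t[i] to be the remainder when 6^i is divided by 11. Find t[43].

We have t[0] = 1,  t[1] = 6,  t[2] = 3,  t[3] = 7,  t[4] = 9,  t[5] = 10,  t[6] = 5,  t[7] = 8,  t[8] = 4,  t[9] = 2,  t[10] = 1.
The sequence repeats with period 10.
(43 - 0) mod 10 = 3, so t[43] = t[3] = 7.

7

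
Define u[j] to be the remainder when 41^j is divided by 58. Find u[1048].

1

Listing terms: u[1] = 41,  u[2] = 57,  u[3] = 17,  u[4] = 1,  u[5] = 41.
The sequence repeats with period 4.
So u[1048] = u[1 + ((1048-1) mod 4)] = u[4] = 1.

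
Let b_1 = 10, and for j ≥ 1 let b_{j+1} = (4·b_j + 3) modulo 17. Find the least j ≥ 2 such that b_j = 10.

Computing terms: b_1 = 10, b_2 = 9, b_3 = 5, b_4 = 6, b_5 = 10.
The sequence repeats with period 4.
The value 10 next appears (with j ≥ 2) at b_5.

5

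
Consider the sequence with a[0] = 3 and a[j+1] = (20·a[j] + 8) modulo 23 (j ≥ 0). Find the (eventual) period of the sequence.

Listing terms: a[0] = 3,  a[1] = 22,  a[2] = 11,  a[3] = 21,  a[4] = 14,  a[5] = 12,  a[6] = 18,  a[7] = 0,  a[8] = 8,  a[9] = 7,  a[10] = 10,  a[11] = 1,  a[12] = 5,  a[13] = 16,  a[14] = 6,  a[15] = 13,  a[16] = 15,  a[17] = 9,  a[18] = 4,  a[19] = 19,  a[20] = 20,  a[21] = 17,  a[22] = 3.
The sequence repeats with period 22.

22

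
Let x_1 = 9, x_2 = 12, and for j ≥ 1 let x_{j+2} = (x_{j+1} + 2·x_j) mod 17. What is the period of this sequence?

Computing terms: x_1 = 9, x_2 = 12, x_3 = 13, x_4 = 3, x_5 = 12, x_6 = 1, x_7 = 8, x_8 = 10, x_9 = 9, x_{10} = 12.
Since (x_9, x_{10}) = (x_1, x_2) = (9, 12) (two consecutive terms determine the rest), the sequence is periodic with period 8.

8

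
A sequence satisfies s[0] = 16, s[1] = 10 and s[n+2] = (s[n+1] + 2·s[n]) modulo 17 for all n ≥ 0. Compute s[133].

15

Listing terms: s[0] = 16, s[1] = 10, s[2] = 8, s[3] = 11, s[4] = 10, s[5] = 15, s[6] = 1, s[7] = 14, s[8] = 16, s[9] = 10.
The sequence repeats with period 8.
So s[133] = s[0 + ((133-0) mod 8)] = s[5] = 15.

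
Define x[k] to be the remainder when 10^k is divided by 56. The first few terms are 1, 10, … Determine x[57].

48

Computing terms: x[0] = 1, x[1] = 10, x[2] = 44, x[3] = 48, x[4] = 32, x[5] = 40, x[6] = 8, x[7] = 24, x[8] = 16, x[9] = 48.
Since x[9] = x[3] = 48, the sequence is eventually periodic: after a pre-period of length 3 it cycles with period 6.
For k ≥ 3, x[k] depends only on (k - 3) mod 6. (57 - 3) mod 6 = 0, so x[57] = x[3] = 48.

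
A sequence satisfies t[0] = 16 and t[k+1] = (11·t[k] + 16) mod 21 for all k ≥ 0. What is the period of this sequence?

t[0] = 16,  t[1] = 3,  t[2] = 7,  t[3] = 9,  t[4] = 10,  t[5] = 0,  t[6] = 16.
Since t[6] = t[0] = 16, the sequence is periodic with period 6.

6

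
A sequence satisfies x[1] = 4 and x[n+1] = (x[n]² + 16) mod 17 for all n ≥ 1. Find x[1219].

We have x[1] = 4, x[2] = 15, x[3] = 3, x[4] = 8, x[5] = 12, x[6] = 7, x[7] = 14, x[8] = 8.
Since x[8] = x[4] = 8, the sequence is eventually periodic: after a pre-period of length 3 it cycles with period 4.
For n ≥ 4, x[n] depends only on (n - 4) mod 4. (1219 - 4) mod 4 = 3, so x[1219] = x[7] = 14.

14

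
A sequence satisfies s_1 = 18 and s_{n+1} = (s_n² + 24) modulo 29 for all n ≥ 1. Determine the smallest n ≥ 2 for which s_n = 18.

Listing terms: s_1 = 18; s_2 = 0; s_3 = 24; s_4 = 20; s_5 = 18.
Since s_5 = s_1 = 18, the sequence is periodic with period 4.
The value 18 next appears (with n ≥ 2) at s_5.

5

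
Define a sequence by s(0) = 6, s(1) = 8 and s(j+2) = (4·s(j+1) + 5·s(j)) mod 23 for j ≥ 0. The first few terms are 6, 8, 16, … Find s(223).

12

s(0) = 6; s(1) = 8; s(2) = 16; s(3) = 12; s(4) = 13; s(5) = 20; s(6) = 7; s(7) = 13; s(8) = 18; s(9) = 22; s(10) = 17; s(11) = 17; s(12) = 15; s(13) = 7; s(14) = 11; s(15) = 10; s(16) = 3; s(17) = 16; s(18) = 10; s(19) = 5; s(20) = 1; s(21) = 6; s(22) = 6; s(23) = 8.
The sequence repeats with period 22.
(223 - 0) mod 22 = 3, so s(223) = s(3) = 12.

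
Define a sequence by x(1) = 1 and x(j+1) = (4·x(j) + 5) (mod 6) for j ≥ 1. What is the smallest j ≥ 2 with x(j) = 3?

2

x(1) = 1,  x(2) = 3,  x(3) = 5,  x(4) = 1.
Since x(4) = x(1) = 1, the sequence is periodic with period 3.
The value 3 first appears (with j ≥ 2) at x(2).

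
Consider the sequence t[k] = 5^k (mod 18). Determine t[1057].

5

t[1] = 5,  t[2] = 7,  t[3] = 17,  t[4] = 13,  t[5] = 11,  t[6] = 1,  t[7] = 5.
Since t[7] = t[1] = 5, the sequence is periodic with period 6.
So t[1057] = t[1 + ((1057-1) mod 6)] = t[1] = 5.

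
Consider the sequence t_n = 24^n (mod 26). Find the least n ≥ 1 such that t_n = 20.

5

Computing terms: t_0 = 1, t_1 = 24, t_2 = 4, t_3 = 18, t_4 = 16, t_5 = 20, t_6 = 12, t_7 = 2, t_8 = 22, t_9 = 8, t_{10} = 10, t_{11} = 6, t_{12} = 14, t_{13} = 24.
Since t_{13} = t_1 = 24, the sequence is eventually periodic: after a pre-period of length 1 it cycles with period 12.
The value 20 first appears (with n ≥ 1) at t_5.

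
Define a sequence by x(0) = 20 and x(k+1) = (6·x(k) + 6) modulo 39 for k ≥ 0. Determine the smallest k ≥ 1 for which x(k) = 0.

x(0) = 20; x(1) = 9; x(2) = 21; x(3) = 15; x(4) = 18; x(5) = 36; x(6) = 27; x(7) = 12; x(8) = 0; x(9) = 6; x(10) = 3; x(11) = 24; x(12) = 33; x(13) = 9.
Since x(13) = x(1) = 9, the sequence is eventually periodic: after a pre-period of length 1 it cycles with period 12.
The value 0 first appears (with k ≥ 1) at x(8).

8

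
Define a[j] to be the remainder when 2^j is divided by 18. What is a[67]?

2

We have a[1] = 2, a[2] = 4, a[3] = 8, a[4] = 16, a[5] = 14, a[6] = 10, a[7] = 2.
Since a[7] = a[1] = 2, the sequence is periodic with period 6.
(67 - 1) mod 6 = 0, so a[67] = a[1] = 2.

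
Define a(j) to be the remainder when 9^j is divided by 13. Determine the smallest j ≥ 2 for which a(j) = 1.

Computing terms: a(1) = 9; a(2) = 3; a(3) = 1; a(4) = 9.
The sequence repeats with period 3.
The value 1 first appears (with j ≥ 2) at a(3).

3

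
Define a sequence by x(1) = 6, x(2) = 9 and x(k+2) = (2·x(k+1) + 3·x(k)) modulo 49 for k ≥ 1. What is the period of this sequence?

We have x(1) = 6, x(2) = 9, x(3) = 36, x(4) = 1, x(5) = 12, x(6) = 27, x(7) = 41, x(8) = 16, x(9) = 8, x(10) = 15, x(11) = 5, x(12) = 6, x(13) = 27, x(14) = 23, x(15) = 29, x(16) = 29, x(17) = 47, x(18) = 34, x(19) = 13, x(20) = 30, x(21) = 1, x(22) = 43, x(23) = 40, x(24) = 13, x(25) = 48, x(26) = 37, x(27) = 22, x(28) = 8, x(29) = 33, x(30) = 41, x(31) = 34, x(32) = 44, x(33) = 43, x(34) = 22, x(35) = 26, x(36) = 20, x(37) = 20, x(38) = 2, x(39) = 15, x(40) = 36, x(41) = 19, x(42) = 48, x(43) = 6, x(44) = 9.
The sequence repeats with period 42.

42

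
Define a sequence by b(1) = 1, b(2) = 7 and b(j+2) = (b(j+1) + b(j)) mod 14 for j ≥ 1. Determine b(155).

13

We have b(1) = 1, b(2) = 7, b(3) = 8, b(4) = 1, b(5) = 9, b(6) = 10, b(7) = 5, b(8) = 1, b(9) = 6, b(10) = 7, b(11) = 13, b(12) = 6, b(13) = 5, b(14) = 11, b(15) = 2, b(16) = 13, b(17) = 1, b(18) = 0, b(19) = 1, b(20) = 1, b(21) = 2, b(22) = 3, b(23) = 5, b(24) = 8, b(25) = 13, b(26) = 7, b(27) = 6, b(28) = 13, b(29) = 5, b(30) = 4, b(31) = 9, b(32) = 13, b(33) = 8, b(34) = 7, b(35) = 1, b(36) = 8, b(37) = 9, b(38) = 3, b(39) = 12, b(40) = 1, b(41) = 13, b(42) = 0, b(43) = 13, b(44) = 13, b(45) = 12, b(46) = 11, b(47) = 9, b(48) = 6, b(49) = 1, b(50) = 7.
Since (b(49), b(50)) = (b(1), b(2)) = (1, 7) (two consecutive terms determine the rest), the sequence is periodic with period 48.
(155 - 1) mod 48 = 10, so b(155) = b(11) = 13.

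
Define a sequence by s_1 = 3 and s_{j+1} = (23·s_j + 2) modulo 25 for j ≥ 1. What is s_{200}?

Listing terms: s_1 = 3; s_2 = 21; s_3 = 10; s_4 = 7; s_5 = 13; s_6 = 1; s_7 = 0; s_8 = 2; s_9 = 23; s_{10} = 6; s_{11} = 15; s_{12} = 22; s_{13} = 8; s_{14} = 11; s_{15} = 5; s_{16} = 17; s_{17} = 18; s_{18} = 16; s_{19} = 20; s_{20} = 12; s_{21} = 3.
The sequence repeats with period 20.
So s_{200} = s_{1 + ((200-1) mod 20)} = s_{20} = 12.

12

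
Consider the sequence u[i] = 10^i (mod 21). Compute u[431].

We have u[0] = 1; u[1] = 10; u[2] = 16; u[3] = 13; u[4] = 4; u[5] = 19; u[6] = 1.
Since u[6] = u[0] = 1, the sequence is periodic with period 6.
So u[431] = u[0 + ((431-0) mod 6)] = u[5] = 19.

19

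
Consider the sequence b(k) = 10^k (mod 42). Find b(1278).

Computing terms: b(1) = 10; b(2) = 16; b(3) = 34; b(4) = 4; b(5) = 40; b(6) = 22; b(7) = 10.
The sequence repeats with period 6.
So b(1278) = b(1 + ((1278-1) mod 6)) = b(6) = 22.

22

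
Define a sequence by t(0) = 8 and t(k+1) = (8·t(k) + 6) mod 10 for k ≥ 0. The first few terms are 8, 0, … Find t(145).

0

Listing terms: t(0) = 8; t(1) = 0; t(2) = 6; t(3) = 4; t(4) = 8.
Since t(4) = t(0) = 8, the sequence is periodic with period 4.
(145 - 0) mod 4 = 1, so t(145) = t(1) = 0.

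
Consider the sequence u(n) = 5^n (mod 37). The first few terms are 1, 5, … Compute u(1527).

29

Listing terms: u(0) = 1, u(1) = 5, u(2) = 25, u(3) = 14, u(4) = 33, u(5) = 17, u(6) = 11, u(7) = 18, u(8) = 16, u(9) = 6, u(10) = 30, u(11) = 2, u(12) = 10, u(13) = 13, u(14) = 28, u(15) = 29, u(16) = 34, u(17) = 22, u(18) = 36, u(19) = 32, u(20) = 12, u(21) = 23, u(22) = 4, u(23) = 20, u(24) = 26, u(25) = 19, u(26) = 21, u(27) = 31, u(28) = 7, u(29) = 35, u(30) = 27, u(31) = 24, u(32) = 9, u(33) = 8, u(34) = 3, u(35) = 15, u(36) = 1.
The sequence repeats with period 36.
So u(1527) = u(0 + ((1527-0) mod 36)) = u(15) = 29.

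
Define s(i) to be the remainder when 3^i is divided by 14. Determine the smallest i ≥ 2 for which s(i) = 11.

4

s(1) = 3, s(2) = 9, s(3) = 13, s(4) = 11, s(5) = 5, s(6) = 1, s(7) = 3.
Since s(7) = s(1) = 3, the sequence is periodic with period 6.
The value 11 first appears (with i ≥ 2) at s(4).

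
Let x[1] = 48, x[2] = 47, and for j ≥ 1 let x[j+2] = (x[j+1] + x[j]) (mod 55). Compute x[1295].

28

Listing terms: x[1] = 48,  x[2] = 47,  x[3] = 40,  x[4] = 32,  x[5] = 17,  x[6] = 49,  x[7] = 11,  x[8] = 5,  x[9] = 16,  x[10] = 21,  x[11] = 37,  x[12] = 3,  x[13] = 40,  x[14] = 43,  x[15] = 28,  x[16] = 16,  x[17] = 44,  x[18] = 5,  x[19] = 49,  x[20] = 54,  x[21] = 48,  x[22] = 47.
The sequence repeats with period 20.
(1295 - 1) mod 20 = 14, so x[1295] = x[15] = 28.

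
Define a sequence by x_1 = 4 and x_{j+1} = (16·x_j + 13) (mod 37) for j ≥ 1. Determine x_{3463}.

Listing terms: x_1 = 4; x_2 = 3; x_3 = 24; x_4 = 27; x_5 = 1; x_6 = 29; x_7 = 33; x_8 = 23; x_9 = 11; x_{10} = 4.
Since x_{10} = x_1 = 4, the sequence is periodic with period 9.
(3463 - 1) mod 9 = 6, so x_{3463} = x_7 = 33.

33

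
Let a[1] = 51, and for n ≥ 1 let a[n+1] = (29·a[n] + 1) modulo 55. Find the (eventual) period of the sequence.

Computing terms: a[1] = 51, a[2] = 50, a[3] = 21, a[4] = 5, a[5] = 36, a[6] = 0, a[7] = 1, a[8] = 30, a[9] = 46, a[10] = 15, a[11] = 51.
Since a[11] = a[1] = 51, the sequence is periodic with period 10.

10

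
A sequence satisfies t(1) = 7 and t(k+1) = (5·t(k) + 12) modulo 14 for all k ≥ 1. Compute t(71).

3

We have t(1) = 7, t(2) = 5, t(3) = 9, t(4) = 1, t(5) = 3, t(6) = 13, t(7) = 7.
Since t(7) = t(1) = 7, the sequence is periodic with period 6.
(71 - 1) mod 6 = 4, so t(71) = t(5) = 3.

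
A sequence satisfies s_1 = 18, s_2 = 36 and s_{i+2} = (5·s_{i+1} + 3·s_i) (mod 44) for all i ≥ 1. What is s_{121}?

Listing terms: s_1 = 18,  s_2 = 36,  s_3 = 14,  s_4 = 2,  s_5 = 8,  s_6 = 2,  s_7 = 34,  s_8 = 0,  s_9 = 14,  s_{10} = 26,  s_{11} = 40,  s_{12} = 14,  s_{13} = 14,  s_{14} = 24,  s_{15} = 30,  s_{16} = 2,  s_{17} = 12,  s_{18} = 22,  s_{19} = 14,  s_{20} = 4,  s_{21} = 18,  s_{22} = 14,  s_{23} = 36,  s_{24} = 2,  s_{25} = 30,  s_{26} = 24,  s_{27} = 34,  s_{28} = 22,  s_{29} = 36,  s_{30} = 26,  s_{31} = 18,  s_{32} = 36.
The sequence repeats with period 30.
So s_{121} = s_{1 + ((121-1) mod 30)} = s_1 = 18.

18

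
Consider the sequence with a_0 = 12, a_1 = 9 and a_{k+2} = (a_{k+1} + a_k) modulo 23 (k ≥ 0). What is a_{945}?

We have a_0 = 12, a_1 = 9, a_2 = 21, a_3 = 7, a_4 = 5, a_5 = 12, a_6 = 17, a_7 = 6, a_8 = 0, a_9 = 6, a_{10} = 6, a_{11} = 12, a_{12} = 18, a_{13} = 7, a_{14} = 2, a_{15} = 9, a_{16} = 11, a_{17} = 20, a_{18} = 8, a_{19} = 5, a_{20} = 13, a_{21} = 18, a_{22} = 8, a_{23} = 3, a_{24} = 11, a_{25} = 14, a_{26} = 2, a_{27} = 16, a_{28} = 18, a_{29} = 11, a_{30} = 6, a_{31} = 17, a_{32} = 0, a_{33} = 17, a_{34} = 17, a_{35} = 11, a_{36} = 5, a_{37} = 16, a_{38} = 21, a_{39} = 14, a_{40} = 12, a_{41} = 3, a_{42} = 15, a_{43} = 18, a_{44} = 10, a_{45} = 5, a_{46} = 15, a_{47} = 20, a_{48} = 12, a_{49} = 9.
The sequence repeats with period 48.
So a_{945} = a_{0 + ((945-0) mod 48)} = a_{33} = 17.

17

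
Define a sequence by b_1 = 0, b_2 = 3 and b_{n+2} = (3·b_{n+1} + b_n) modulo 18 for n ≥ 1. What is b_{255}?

b_1 = 0,  b_2 = 3,  b_3 = 9,  b_4 = 12,  b_5 = 9,  b_6 = 3,  b_7 = 0,  b_8 = 3.
Since (b_7, b_8) = (b_1, b_2) = (0, 3) (two consecutive terms determine the rest), the sequence is periodic with period 6.
(255 - 1) mod 6 = 2, so b_{255} = b_3 = 9.

9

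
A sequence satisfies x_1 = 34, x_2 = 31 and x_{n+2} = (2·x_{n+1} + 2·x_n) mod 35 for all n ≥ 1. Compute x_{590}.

We have x_1 = 34, x_2 = 31, x_3 = 25, x_4 = 7, x_5 = 29, x_6 = 2, x_7 = 27, x_8 = 23, x_9 = 30, x_{10} = 1, x_{11} = 27, x_{12} = 21, x_{13} = 26, x_{14} = 24, x_{15} = 30, x_{16} = 3, x_{17} = 31, x_{18} = 33, x_{19} = 23, x_{20} = 7, x_{21} = 25, x_{22} = 29, x_{23} = 3, x_{24} = 29, x_{25} = 29, x_{26} = 11, x_{27} = 10, x_{28} = 7, x_{29} = 34, x_{30} = 12, x_{31} = 22, x_{32} = 33, x_{33} = 5, x_{34} = 6, x_{35} = 22, x_{36} = 21, x_{37} = 16, x_{38} = 4, x_{39} = 5, x_{40} = 18, x_{41} = 11, x_{42} = 23, x_{43} = 33, x_{44} = 7, x_{45} = 10, x_{46} = 34, x_{47} = 18, x_{48} = 34, x_{49} = 34, x_{50} = 31.
Since (x_{49}, x_{50}) = (x_1, x_2) = (34, 31) (two consecutive terms determine the rest), the sequence is periodic with period 48.
(590 - 1) mod 48 = 13, so x_{590} = x_{14} = 24.

24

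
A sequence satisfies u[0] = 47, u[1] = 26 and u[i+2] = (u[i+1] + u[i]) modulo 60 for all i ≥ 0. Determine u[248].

We have u[0] = 47,  u[1] = 26,  u[2] = 13,  u[3] = 39,  u[4] = 52,  u[5] = 31,  u[6] = 23,  u[7] = 54,  u[8] = 17,  u[9] = 11,  u[10] = 28,  u[11] = 39,  u[12] = 7,  u[13] = 46,  u[14] = 53,  u[15] = 39,  u[16] = 32,  u[17] = 11,  u[18] = 43,  u[19] = 54,  u[20] = 37,  u[21] = 31,  u[22] = 8,  u[23] = 39,  u[24] = 47,  u[25] = 26.
Since (u[24], u[25]) = (u[0], u[1]) = (47, 26) (two consecutive terms determine the rest), the sequence is periodic with period 24.
So u[248] = u[0 + ((248-0) mod 24)] = u[8] = 17.

17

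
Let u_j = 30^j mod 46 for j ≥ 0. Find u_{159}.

40

u_0 = 1; u_1 = 30; u_2 = 26; u_3 = 44; u_4 = 32; u_5 = 40; u_6 = 4; u_7 = 28; u_8 = 12; u_9 = 38; u_{10} = 36; u_{11} = 22; u_{12} = 16; u_{13} = 20; u_{14} = 2; u_{15} = 14; u_{16} = 6; u_{17} = 42; u_{18} = 18; u_{19} = 34; u_{20} = 8; u_{21} = 10; u_{22} = 24; u_{23} = 30.
Since u_{23} = u_1 = 30, the sequence is eventually periodic: after a pre-period of length 1 it cycles with period 22.
For j ≥ 1, u_j depends only on (j - 1) mod 22. (159 - 1) mod 22 = 4, so u_{159} = u_5 = 40.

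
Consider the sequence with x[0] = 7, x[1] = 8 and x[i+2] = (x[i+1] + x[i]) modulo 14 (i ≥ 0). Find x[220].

x[0] = 7; x[1] = 8; x[2] = 1; x[3] = 9; x[4] = 10; x[5] = 5; x[6] = 1; x[7] = 6; x[8] = 7; x[9] = 13; x[10] = 6; x[11] = 5; x[12] = 11; x[13] = 2; x[14] = 13; x[15] = 1; x[16] = 0; x[17] = 1; x[18] = 1; x[19] = 2; x[20] = 3; x[21] = 5; x[22] = 8; x[23] = 13; x[24] = 7; x[25] = 6; x[26] = 13; x[27] = 5; x[28] = 4; x[29] = 9; x[30] = 13; x[31] = 8; x[32] = 7; x[33] = 1; x[34] = 8; x[35] = 9; x[36] = 3; x[37] = 12; x[38] = 1; x[39] = 13; x[40] = 0; x[41] = 13; x[42] = 13; x[43] = 12; x[44] = 11; x[45] = 9; x[46] = 6; x[47] = 1; x[48] = 7; x[49] = 8.
The sequence repeats with period 48.
(220 - 0) mod 48 = 28, so x[220] = x[28] = 4.

4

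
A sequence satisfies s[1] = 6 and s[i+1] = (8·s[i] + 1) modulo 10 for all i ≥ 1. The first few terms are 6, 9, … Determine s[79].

3

s[1] = 6,  s[2] = 9,  s[3] = 3,  s[4] = 5,  s[5] = 1,  s[6] = 9.
Since s[6] = s[2] = 9, the sequence is eventually periodic: after a pre-period of length 1 it cycles with period 4.
For i ≥ 2, s[i] depends only on (i - 2) mod 4. (79 - 2) mod 4 = 1, so s[79] = s[3] = 3.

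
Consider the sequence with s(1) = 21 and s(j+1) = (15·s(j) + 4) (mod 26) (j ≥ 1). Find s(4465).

21

s(1) = 21; s(2) = 7; s(3) = 5; s(4) = 1; s(5) = 19; s(6) = 3; s(7) = 23; s(8) = 11; s(9) = 13; s(10) = 17; s(11) = 25; s(12) = 15; s(13) = 21.
The sequence repeats with period 12.
So s(4465) = s(1 + ((4465-1) mod 12)) = s(1) = 21.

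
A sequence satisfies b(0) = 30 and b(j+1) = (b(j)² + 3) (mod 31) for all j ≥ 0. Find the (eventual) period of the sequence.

b(0) = 30,  b(1) = 4,  b(2) = 19,  b(3) = 23,  b(4) = 5,  b(5) = 28,  b(6) = 12,  b(7) = 23.
Since b(7) = b(3) = 23, the sequence is eventually periodic: after a pre-period of length 3 it cycles with period 4.

4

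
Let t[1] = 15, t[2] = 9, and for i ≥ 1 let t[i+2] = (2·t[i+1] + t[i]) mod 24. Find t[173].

15

We have t[1] = 15, t[2] = 9, t[3] = 9, t[4] = 3, t[5] = 15, t[6] = 9.
Since (t[5], t[6]) = (t[1], t[2]) = (15, 9) (two consecutive terms determine the rest), the sequence is periodic with period 4.
(173 - 1) mod 4 = 0, so t[173] = t[1] = 15.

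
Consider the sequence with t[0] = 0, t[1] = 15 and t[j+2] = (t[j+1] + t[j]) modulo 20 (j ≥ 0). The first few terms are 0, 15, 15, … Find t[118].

Computing terms: t[0] = 0,  t[1] = 15,  t[2] = 15,  t[3] = 10,  t[4] = 5,  t[5] = 15,  t[6] = 0,  t[7] = 15.
Since (t[6], t[7]) = (t[0], t[1]) = (0, 15) (two consecutive terms determine the rest), the sequence is periodic with period 6.
So t[118] = t[0 + ((118-0) mod 6)] = t[4] = 5.

5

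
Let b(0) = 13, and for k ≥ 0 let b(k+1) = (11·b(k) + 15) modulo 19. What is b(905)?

5

Computing terms: b(0) = 13, b(1) = 6, b(2) = 5, b(3) = 13.
Since b(3) = b(0) = 13, the sequence is periodic with period 3.
(905 - 0) mod 3 = 2, so b(905) = b(2) = 5.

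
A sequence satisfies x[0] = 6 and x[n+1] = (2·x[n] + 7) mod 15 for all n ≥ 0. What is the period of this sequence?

Computing terms: x[0] = 6,  x[1] = 4,  x[2] = 0,  x[3] = 7,  x[4] = 6.
The sequence repeats with period 4.

4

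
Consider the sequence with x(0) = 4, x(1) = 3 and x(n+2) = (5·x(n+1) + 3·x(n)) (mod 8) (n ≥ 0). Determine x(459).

0

Listing terms: x(0) = 4, x(1) = 3, x(2) = 3, x(3) = 0, x(4) = 1, x(5) = 5, x(6) = 4, x(7) = 3.
Since (x(6), x(7)) = (x(0), x(1)) = (4, 3) (two consecutive terms determine the rest), the sequence is periodic with period 6.
So x(459) = x(0 + ((459-0) mod 6)) = x(3) = 0.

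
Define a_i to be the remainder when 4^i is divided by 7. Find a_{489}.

1

We have a_0 = 1; a_1 = 4; a_2 = 2; a_3 = 1.
Since a_3 = a_0 = 1, the sequence is periodic with period 3.
So a_{489} = a_{0 + ((489-0) mod 3)} = a_0 = 1.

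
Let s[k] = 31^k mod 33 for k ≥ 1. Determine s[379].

16

Computing terms: s[1] = 31,  s[2] = 4,  s[3] = 25,  s[4] = 16,  s[5] = 1,  s[6] = 31.
Since s[6] = s[1] = 31, the sequence is periodic with period 5.
(379 - 1) mod 5 = 3, so s[379] = s[4] = 16.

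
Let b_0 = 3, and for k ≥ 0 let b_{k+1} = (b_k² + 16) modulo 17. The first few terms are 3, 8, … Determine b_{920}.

Computing terms: b_0 = 3; b_1 = 8; b_2 = 12; b_3 = 7; b_4 = 14; b_5 = 8.
Since b_5 = b_1 = 8, the sequence is eventually periodic: after a pre-period of length 1 it cycles with period 4.
For k ≥ 1, b_k depends only on (k - 1) mod 4. (920 - 1) mod 4 = 3, so b_{920} = b_4 = 14.

14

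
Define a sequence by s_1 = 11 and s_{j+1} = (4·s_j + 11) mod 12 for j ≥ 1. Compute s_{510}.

3

s_1 = 11; s_2 = 7; s_3 = 3; s_4 = 11.
Since s_4 = s_1 = 11, the sequence is periodic with period 3.
So s_{510} = s_{1 + ((510-1) mod 3)} = s_3 = 3.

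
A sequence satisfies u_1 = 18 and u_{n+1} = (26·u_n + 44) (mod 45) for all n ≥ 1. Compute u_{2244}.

35

Computing terms: u_1 = 18,  u_2 = 17,  u_3 = 36,  u_4 = 35,  u_5 = 9,  u_6 = 8,  u_7 = 27,  u_8 = 26,  u_9 = 0,  u_{10} = 44,  u_{11} = 18.
The sequence repeats with period 10.
So u_{2244} = u_{1 + ((2244-1) mod 10)} = u_4 = 35.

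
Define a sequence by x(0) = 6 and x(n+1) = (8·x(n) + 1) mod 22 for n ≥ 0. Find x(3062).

19

x(0) = 6, x(1) = 5, x(2) = 19, x(3) = 21, x(4) = 15, x(5) = 11, x(6) = 1, x(7) = 9, x(8) = 7, x(9) = 13, x(10) = 17, x(11) = 5.
Since x(11) = x(1) = 5, the sequence is eventually periodic: after a pre-period of length 1 it cycles with period 10.
For n ≥ 1, x(n) depends only on (n - 1) mod 10. (3062 - 1) mod 10 = 1, so x(3062) = x(2) = 19.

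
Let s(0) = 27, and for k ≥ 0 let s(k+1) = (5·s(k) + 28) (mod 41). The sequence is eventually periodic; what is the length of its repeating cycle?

Computing terms: s(0) = 27; s(1) = 40; s(2) = 23; s(3) = 20; s(4) = 5; s(5) = 12; s(6) = 6; s(7) = 17; s(8) = 31; s(9) = 19; s(10) = 0; s(11) = 28; s(12) = 4; s(13) = 7; s(14) = 22; s(15) = 15; s(16) = 21; s(17) = 10; s(18) = 37; s(19) = 8; s(20) = 27.
The sequence repeats with period 20.

20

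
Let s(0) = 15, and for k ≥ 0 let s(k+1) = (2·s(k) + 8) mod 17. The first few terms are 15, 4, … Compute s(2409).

4

Listing terms: s(0) = 15; s(1) = 4; s(2) = 16; s(3) = 6; s(4) = 3; s(5) = 14; s(6) = 2; s(7) = 12; s(8) = 15.
Since s(8) = s(0) = 15, the sequence is periodic with period 8.
(2409 - 0) mod 8 = 1, so s(2409) = s(1) = 4.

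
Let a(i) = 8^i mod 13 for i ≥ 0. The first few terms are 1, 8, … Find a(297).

8

Listing terms: a(0) = 1,  a(1) = 8,  a(2) = 12,  a(3) = 5,  a(4) = 1.
The sequence repeats with period 4.
(297 - 0) mod 4 = 1, so a(297) = a(1) = 8.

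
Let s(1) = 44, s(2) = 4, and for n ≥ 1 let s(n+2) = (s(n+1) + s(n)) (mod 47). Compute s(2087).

Computing terms: s(1) = 44; s(2) = 4; s(3) = 1; s(4) = 5; s(5) = 6; s(6) = 11; s(7) = 17; s(8) = 28; s(9) = 45; s(10) = 26; s(11) = 24; s(12) = 3; s(13) = 27; s(14) = 30; s(15) = 10; s(16) = 40; s(17) = 3; s(18) = 43; s(19) = 46; s(20) = 42; s(21) = 41; s(22) = 36; s(23) = 30; s(24) = 19; s(25) = 2; s(26) = 21; s(27) = 23; s(28) = 44; s(29) = 20; s(30) = 17; s(31) = 37; s(32) = 7; s(33) = 44; s(34) = 4.
Since (s(33), s(34)) = (s(1), s(2)) = (44, 4) (two consecutive terms determine the rest), the sequence is periodic with period 32.
So s(2087) = s(1 + ((2087-1) mod 32)) = s(7) = 17.

17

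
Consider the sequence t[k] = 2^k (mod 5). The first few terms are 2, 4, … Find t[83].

3

We have t[1] = 2; t[2] = 4; t[3] = 3; t[4] = 1; t[5] = 2.
Since t[5] = t[1] = 2, the sequence is periodic with period 4.
(83 - 1) mod 4 = 2, so t[83] = t[3] = 3.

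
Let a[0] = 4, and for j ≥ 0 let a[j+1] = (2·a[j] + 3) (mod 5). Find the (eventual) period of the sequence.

4

Computing terms: a[0] = 4, a[1] = 1, a[2] = 0, a[3] = 3, a[4] = 4.
Since a[4] = a[0] = 4, the sequence is periodic with period 4.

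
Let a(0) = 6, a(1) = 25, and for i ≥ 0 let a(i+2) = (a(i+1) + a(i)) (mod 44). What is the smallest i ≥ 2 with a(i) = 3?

11

Computing terms: a(0) = 6; a(1) = 25; a(2) = 31; a(3) = 12; a(4) = 43; a(5) = 11; a(6) = 10; a(7) = 21; a(8) = 31; a(9) = 8; a(10) = 39; a(11) = 3; a(12) = 42; a(13) = 1; a(14) = 43; a(15) = 0; a(16) = 43; a(17) = 43; a(18) = 42; a(19) = 41; a(20) = 39; a(21) = 36; a(22) = 31; a(23) = 23; a(24) = 10; a(25) = 33; a(26) = 43; a(27) = 32; a(28) = 31; a(29) = 19; a(30) = 6; a(31) = 25.
Since (a(30), a(31)) = (a(0), a(1)) = (6, 25) (two consecutive terms determine the rest), the sequence is periodic with period 30.
The value 3 first appears (with i ≥ 2) at a(11).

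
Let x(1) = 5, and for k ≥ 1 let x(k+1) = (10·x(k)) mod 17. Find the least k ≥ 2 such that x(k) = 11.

7

Listing terms: x(1) = 5, x(2) = 16, x(3) = 7, x(4) = 2, x(5) = 3, x(6) = 13, x(7) = 11, x(8) = 8, x(9) = 12, x(10) = 1, x(11) = 10, x(12) = 15, x(13) = 14, x(14) = 4, x(15) = 6, x(16) = 9, x(17) = 5.
Since x(17) = x(1) = 5, the sequence is periodic with period 16.
The value 11 first appears (with k ≥ 2) at x(7).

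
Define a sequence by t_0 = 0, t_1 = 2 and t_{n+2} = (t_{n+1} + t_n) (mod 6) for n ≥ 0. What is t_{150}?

Listing terms: t_0 = 0; t_1 = 2; t_2 = 2; t_3 = 4; t_4 = 0; t_5 = 4; t_6 = 4; t_7 = 2; t_8 = 0; t_9 = 2.
The sequence repeats with period 8.
So t_{150} = t_{0 + ((150-0) mod 8)} = t_6 = 4.

4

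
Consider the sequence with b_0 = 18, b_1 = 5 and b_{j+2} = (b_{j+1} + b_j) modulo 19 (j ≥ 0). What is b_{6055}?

0

Listing terms: b_0 = 18, b_1 = 5, b_2 = 4, b_3 = 9, b_4 = 13, b_5 = 3, b_6 = 16, b_7 = 0, b_8 = 16, b_9 = 16, b_{10} = 13, b_{11} = 10, b_{12} = 4, b_{13} = 14, b_{14} = 18, b_{15} = 13, b_{16} = 12, b_{17} = 6, b_{18} = 18, b_{19} = 5.
Since (b_{18}, b_{19}) = (b_0, b_1) = (18, 5) (two consecutive terms determine the rest), the sequence is periodic with period 18.
(6055 - 0) mod 18 = 7, so b_{6055} = b_7 = 0.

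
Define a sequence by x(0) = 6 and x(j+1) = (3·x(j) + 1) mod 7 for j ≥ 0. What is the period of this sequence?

Listing terms: x(0) = 6, x(1) = 5, x(2) = 2, x(3) = 0, x(4) = 1, x(5) = 4, x(6) = 6.
The sequence repeats with period 6.

6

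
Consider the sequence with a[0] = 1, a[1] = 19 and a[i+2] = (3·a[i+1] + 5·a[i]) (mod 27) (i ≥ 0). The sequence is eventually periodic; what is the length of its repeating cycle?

a[0] = 1, a[1] = 19, a[2] = 8, a[3] = 11, a[4] = 19, a[5] = 4, a[6] = 26, a[7] = 17, a[8] = 19, a[9] = 7, a[10] = 8, a[11] = 5, a[12] = 1, a[13] = 1, a[14] = 8, a[15] = 2, a[16] = 19, a[17] = 13, a[18] = 26, a[19] = 8, a[20] = 19, a[21] = 16, a[22] = 8, a[23] = 23, a[24] = 1, a[25] = 10, a[26] = 8, a[27] = 20, a[28] = 19, a[29] = 22, a[30] = 26, a[31] = 26, a[32] = 19, a[33] = 25, a[34] = 8, a[35] = 14, a[36] = 1, a[37] = 19.
The sequence repeats with period 36.

36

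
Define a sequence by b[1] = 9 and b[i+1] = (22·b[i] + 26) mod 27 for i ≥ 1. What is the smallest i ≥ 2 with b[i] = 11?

26

We have b[1] = 9; b[2] = 8; b[3] = 13; b[4] = 15; b[5] = 5; b[6] = 1; b[7] = 21; b[8] = 2; b[9] = 16; b[10] = 0; b[11] = 26; b[12] = 4; b[13] = 6; b[14] = 23; b[15] = 19; b[16] = 12; b[17] = 20; b[18] = 7; b[19] = 18; b[20] = 17; b[21] = 22; b[22] = 24; b[23] = 14; b[24] = 10; b[25] = 3; b[26] = 11; b[27] = 25; b[28] = 9.
The sequence repeats with period 27.
The value 11 first appears (with i ≥ 2) at b[26].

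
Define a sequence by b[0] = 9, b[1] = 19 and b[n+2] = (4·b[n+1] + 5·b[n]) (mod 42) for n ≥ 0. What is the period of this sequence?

6

We have b[0] = 9,  b[1] = 19,  b[2] = 37,  b[3] = 33,  b[4] = 23,  b[5] = 5,  b[6] = 9,  b[7] = 19.
The sequence repeats with period 6.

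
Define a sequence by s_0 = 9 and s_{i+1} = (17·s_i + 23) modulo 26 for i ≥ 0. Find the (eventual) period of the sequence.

Listing terms: s_0 = 9,  s_1 = 20,  s_2 = 25,  s_3 = 6,  s_4 = 21,  s_5 = 16,  s_6 = 9.
Since s_6 = s_0 = 9, the sequence is periodic with period 6.

6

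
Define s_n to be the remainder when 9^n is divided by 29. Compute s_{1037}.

9

Computing terms: s_1 = 9, s_2 = 23, s_3 = 4, s_4 = 7, s_5 = 5, s_6 = 16, s_7 = 28, s_8 = 20, s_9 = 6, s_{10} = 25, s_{11} = 22, s_{12} = 24, s_{13} = 13, s_{14} = 1, s_{15} = 9.
The sequence repeats with period 14.
So s_{1037} = s_{1 + ((1037-1) mod 14)} = s_1 = 9.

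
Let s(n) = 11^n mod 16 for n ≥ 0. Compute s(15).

3

Computing terms: s(0) = 1; s(1) = 11; s(2) = 9; s(3) = 3; s(4) = 1.
The sequence repeats with period 4.
(15 - 0) mod 4 = 3, so s(15) = s(3) = 3.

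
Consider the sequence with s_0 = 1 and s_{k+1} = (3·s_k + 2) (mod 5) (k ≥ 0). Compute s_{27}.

3

Listing terms: s_0 = 1, s_1 = 0, s_2 = 2, s_3 = 3, s_4 = 1.
Since s_4 = s_0 = 1, the sequence is periodic with period 4.
So s_{27} = s_{0 + ((27-0) mod 4)} = s_3 = 3.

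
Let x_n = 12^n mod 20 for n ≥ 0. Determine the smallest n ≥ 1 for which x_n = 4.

x_0 = 1,  x_1 = 12,  x_2 = 4,  x_3 = 8,  x_4 = 16,  x_5 = 12.
Since x_5 = x_1 = 12, the sequence is eventually periodic: after a pre-period of length 1 it cycles with period 4.
The value 4 first appears (with n ≥ 1) at x_2.

2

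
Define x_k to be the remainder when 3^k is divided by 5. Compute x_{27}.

2

Computing terms: x_0 = 1, x_1 = 3, x_2 = 4, x_3 = 2, x_4 = 1.
Since x_4 = x_0 = 1, the sequence is periodic with period 4.
So x_{27} = x_{0 + ((27-0) mod 4)} = x_3 = 2.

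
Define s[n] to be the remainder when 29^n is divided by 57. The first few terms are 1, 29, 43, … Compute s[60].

Computing terms: s[0] = 1; s[1] = 29; s[2] = 43; s[3] = 50; s[4] = 25; s[5] = 41; s[6] = 49; s[7] = 53; s[8] = 55; s[9] = 56; s[10] = 28; s[11] = 14; s[12] = 7; s[13] = 32; s[14] = 16; s[15] = 8; s[16] = 4; s[17] = 2; s[18] = 1.
The sequence repeats with period 18.
(60 - 0) mod 18 = 6, so s[60] = s[6] = 49.

49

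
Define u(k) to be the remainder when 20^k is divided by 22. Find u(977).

4

We have u(1) = 20; u(2) = 4; u(3) = 14; u(4) = 16; u(5) = 12; u(6) = 20.
The sequence repeats with period 5.
So u(977) = u(1 + ((977-1) mod 5)) = u(2) = 4.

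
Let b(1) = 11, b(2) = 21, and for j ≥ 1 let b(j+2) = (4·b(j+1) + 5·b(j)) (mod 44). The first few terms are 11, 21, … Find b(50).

Computing terms: b(1) = 11, b(2) = 21, b(3) = 7, b(4) = 1, b(5) = 39, b(6) = 29, b(7) = 3, b(8) = 25, b(9) = 27, b(10) = 13, b(11) = 11, b(12) = 21.
Since (b(11), b(12)) = (b(1), b(2)) = (11, 21) (two consecutive terms determine the rest), the sequence is periodic with period 10.
(50 - 1) mod 10 = 9, so b(50) = b(10) = 13.

13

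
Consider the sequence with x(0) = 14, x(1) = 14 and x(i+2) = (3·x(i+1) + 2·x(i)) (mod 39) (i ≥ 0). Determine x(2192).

Computing terms: x(0) = 14, x(1) = 14, x(2) = 31, x(3) = 4, x(4) = 35, x(5) = 35, x(6) = 19, x(7) = 10, x(8) = 29, x(9) = 29, x(10) = 28, x(11) = 25, x(12) = 14, x(13) = 14.
The sequence repeats with period 12.
(2192 - 0) mod 12 = 8, so x(2192) = x(8) = 29.

29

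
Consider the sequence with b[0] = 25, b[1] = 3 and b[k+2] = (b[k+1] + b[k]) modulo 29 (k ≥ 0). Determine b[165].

Listing terms: b[0] = 25; b[1] = 3; b[2] = 28; b[3] = 2; b[4] = 1; b[5] = 3; b[6] = 4; b[7] = 7; b[8] = 11; b[9] = 18; b[10] = 0; b[11] = 18; b[12] = 18; b[13] = 7; b[14] = 25; b[15] = 3.
Since (b[14], b[15]) = (b[0], b[1]) = (25, 3) (two consecutive terms determine the rest), the sequence is periodic with period 14.
(165 - 0) mod 14 = 11, so b[165] = b[11] = 18.

18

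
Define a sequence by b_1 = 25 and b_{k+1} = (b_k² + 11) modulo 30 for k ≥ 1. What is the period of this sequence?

Listing terms: b_1 = 25, b_2 = 6, b_3 = 17, b_4 = 0, b_5 = 11, b_6 = 12, b_7 = 5, b_8 = 6.
Since b_8 = b_2 = 6, the sequence is eventually periodic: after a pre-period of length 1 it cycles with period 6.

6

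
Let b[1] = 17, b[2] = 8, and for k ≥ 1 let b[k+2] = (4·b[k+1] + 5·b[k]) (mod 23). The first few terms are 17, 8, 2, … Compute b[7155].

We have b[1] = 17; b[2] = 8; b[3] = 2; b[4] = 2; b[5] = 18; b[6] = 13; b[7] = 4; b[8] = 12; b[9] = 22; b[10] = 10; b[11] = 12; b[12] = 6; b[13] = 15; b[14] = 21; b[15] = 21; b[16] = 5; b[17] = 10; b[18] = 19; b[19] = 11; b[20] = 1; b[21] = 13; b[22] = 11; b[23] = 17; b[24] = 8.
Since (b[23], b[24]) = (b[1], b[2]) = (17, 8) (two consecutive terms determine the rest), the sequence is periodic with period 22.
(7155 - 1) mod 22 = 4, so b[7155] = b[5] = 18.

18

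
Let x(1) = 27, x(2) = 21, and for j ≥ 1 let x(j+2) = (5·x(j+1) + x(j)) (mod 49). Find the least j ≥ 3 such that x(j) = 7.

8

We have x(1) = 27; x(2) = 21; x(3) = 34; x(4) = 44; x(5) = 9; x(6) = 40; x(7) = 13; x(8) = 7; x(9) = 48; x(10) = 2; x(11) = 9; x(12) = 47; x(13) = 48; x(14) = 42; x(15) = 13; x(16) = 9; x(17) = 9; x(18) = 5; x(19) = 34; x(20) = 28; x(21) = 27; x(22) = 16; x(23) = 9; x(24) = 12; x(25) = 20; x(26) = 14; x(27) = 41; x(28) = 23; x(29) = 9; x(30) = 19; x(31) = 6; x(32) = 0; x(33) = 6; x(34) = 30; x(35) = 9; x(36) = 26; x(37) = 41; x(38) = 35; x(39) = 20; x(40) = 37; x(41) = 9; x(42) = 33; x(43) = 27; x(44) = 21.
Since (x(43), x(44)) = (x(1), x(2)) = (27, 21) (two consecutive terms determine the rest), the sequence is periodic with period 42.
The value 7 first appears (with j ≥ 3) at x(8).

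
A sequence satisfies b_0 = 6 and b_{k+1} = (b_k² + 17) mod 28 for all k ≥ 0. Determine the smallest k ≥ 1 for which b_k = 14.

6

b_0 = 6,  b_1 = 25,  b_2 = 26,  b_3 = 21,  b_4 = 10,  b_5 = 5,  b_6 = 14,  b_7 = 17,  b_8 = 26.
Since b_8 = b_2 = 26, the sequence is eventually periodic: after a pre-period of length 2 it cycles with period 6.
The value 14 first appears (with k ≥ 1) at b_6.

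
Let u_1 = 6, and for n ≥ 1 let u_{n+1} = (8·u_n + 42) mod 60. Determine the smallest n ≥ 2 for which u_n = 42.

We have u_1 = 6; u_2 = 30; u_3 = 42; u_4 = 18; u_5 = 6.
Since u_5 = u_1 = 6, the sequence is periodic with period 4.
The value 42 first appears (with n ≥ 2) at u_3.

3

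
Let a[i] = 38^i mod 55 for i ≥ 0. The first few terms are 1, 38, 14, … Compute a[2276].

16

Computing terms: a[0] = 1, a[1] = 38, a[2] = 14, a[3] = 37, a[4] = 31, a[5] = 23, a[6] = 49, a[7] = 47, a[8] = 26, a[9] = 53, a[10] = 34, a[11] = 27, a[12] = 36, a[13] = 48, a[14] = 9, a[15] = 12, a[16] = 16, a[17] = 3, a[18] = 4, a[19] = 42, a[20] = 1.
Since a[20] = a[0] = 1, the sequence is periodic with period 20.
So a[2276] = a[0 + ((2276-0) mod 20)] = a[16] = 16.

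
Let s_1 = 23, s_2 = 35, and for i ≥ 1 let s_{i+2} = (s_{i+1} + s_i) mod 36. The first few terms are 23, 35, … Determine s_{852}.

24

We have s_1 = 23,  s_2 = 35,  s_3 = 22,  s_4 = 21,  s_5 = 7,  s_6 = 28,  s_7 = 35,  s_8 = 27,  s_9 = 26,  s_{10} = 17,  s_{11} = 7,  s_{12} = 24,  s_{13} = 31,  s_{14} = 19,  s_{15} = 14,  s_{16} = 33,  s_{17} = 11,  s_{18} = 8,  s_{19} = 19,  s_{20} = 27,  s_{21} = 10,  s_{22} = 1,  s_{23} = 11,  s_{24} = 12,  s_{25} = 23,  s_{26} = 35.
The sequence repeats with period 24.
So s_{852} = s_{1 + ((852-1) mod 24)} = s_{12} = 24.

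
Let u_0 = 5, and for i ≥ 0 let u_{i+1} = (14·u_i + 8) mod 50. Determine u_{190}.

30

Computing terms: u_0 = 5,  u_1 = 28,  u_2 = 0,  u_3 = 8,  u_4 = 20,  u_5 = 38,  u_6 = 40,  u_7 = 18,  u_8 = 10,  u_9 = 48,  u_{10} = 30,  u_{11} = 28.
Since u_{11} = u_1 = 28, the sequence is eventually periodic: after a pre-period of length 1 it cycles with period 10.
For i ≥ 1, u_i depends only on (i - 1) mod 10. (190 - 1) mod 10 = 9, so u_{190} = u_{10} = 30.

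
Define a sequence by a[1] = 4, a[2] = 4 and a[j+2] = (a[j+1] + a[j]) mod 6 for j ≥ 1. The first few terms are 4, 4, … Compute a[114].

a[1] = 4,  a[2] = 4,  a[3] = 2,  a[4] = 0,  a[5] = 2,  a[6] = 2,  a[7] = 4,  a[8] = 0,  a[9] = 4,  a[10] = 4.
Since (a[9], a[10]) = (a[1], a[2]) = (4, 4) (two consecutive terms determine the rest), the sequence is periodic with period 8.
(114 - 1) mod 8 = 1, so a[114] = a[2] = 4.

4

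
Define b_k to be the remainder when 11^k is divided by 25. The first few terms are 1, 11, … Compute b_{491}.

We have b_0 = 1,  b_1 = 11,  b_2 = 21,  b_3 = 6,  b_4 = 16,  b_5 = 1.
The sequence repeats with period 5.
So b_{491} = b_{0 + ((491-0) mod 5)} = b_1 = 11.

11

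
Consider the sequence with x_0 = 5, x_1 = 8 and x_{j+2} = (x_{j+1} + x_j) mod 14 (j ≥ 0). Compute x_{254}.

x_0 = 5; x_1 = 8; x_2 = 13; x_3 = 7; x_4 = 6; x_5 = 13; x_6 = 5; x_7 = 4; x_8 = 9; x_9 = 13; x_{10} = 8; x_{11} = 7; x_{12} = 1; x_{13} = 8; x_{14} = 9; x_{15} = 3; x_{16} = 12; x_{17} = 1; x_{18} = 13; x_{19} = 0; x_{20} = 13; x_{21} = 13; x_{22} = 12; x_{23} = 11; x_{24} = 9; x_{25} = 6; x_{26} = 1; x_{27} = 7; x_{28} = 8; x_{29} = 1; x_{30} = 9; x_{31} = 10; x_{32} = 5; x_{33} = 1; x_{34} = 6; x_{35} = 7; x_{36} = 13; x_{37} = 6; x_{38} = 5; x_{39} = 11; x_{40} = 2; x_{41} = 13; x_{42} = 1; x_{43} = 0; x_{44} = 1; x_{45} = 1; x_{46} = 2; x_{47} = 3; x_{48} = 5; x_{49} = 8.
The sequence repeats with period 48.
So x_{254} = x_{0 + ((254-0) mod 48)} = x_{14} = 9.

9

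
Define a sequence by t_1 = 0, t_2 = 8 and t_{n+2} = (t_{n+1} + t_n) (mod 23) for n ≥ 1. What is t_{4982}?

22

t_1 = 0; t_2 = 8; t_3 = 8; t_4 = 16; t_5 = 1; t_6 = 17; t_7 = 18; t_8 = 12; t_9 = 7; t_{10} = 19; t_{11} = 3; t_{12} = 22; t_{13} = 2; t_{14} = 1; t_{15} = 3; t_{16} = 4; t_{17} = 7; t_{18} = 11; t_{19} = 18; t_{20} = 6; t_{21} = 1; t_{22} = 7; t_{23} = 8; t_{24} = 15; t_{25} = 0; t_{26} = 15; t_{27} = 15; t_{28} = 7; t_{29} = 22; t_{30} = 6; t_{31} = 5; t_{32} = 11; t_{33} = 16; t_{34} = 4; t_{35} = 20; t_{36} = 1; t_{37} = 21; t_{38} = 22; t_{39} = 20; t_{40} = 19; t_{41} = 16; t_{42} = 12; t_{43} = 5; t_{44} = 17; t_{45} = 22; t_{46} = 16; t_{47} = 15; t_{48} = 8; t_{49} = 0; t_{50} = 8.
Since (t_{49}, t_{50}) = (t_1, t_2) = (0, 8) (two consecutive terms determine the rest), the sequence is periodic with period 48.
So t_{4982} = t_{1 + ((4982-1) mod 48)} = t_{38} = 22.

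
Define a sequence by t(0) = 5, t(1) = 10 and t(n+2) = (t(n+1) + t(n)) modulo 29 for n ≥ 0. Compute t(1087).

We have t(0) = 5; t(1) = 10; t(2) = 15; t(3) = 25; t(4) = 11; t(5) = 7; t(6) = 18; t(7) = 25; t(8) = 14; t(9) = 10; t(10) = 24; t(11) = 5; t(12) = 0; t(13) = 5; t(14) = 5; t(15) = 10.
The sequence repeats with period 14.
(1087 - 0) mod 14 = 9, so t(1087) = t(9) = 10.

10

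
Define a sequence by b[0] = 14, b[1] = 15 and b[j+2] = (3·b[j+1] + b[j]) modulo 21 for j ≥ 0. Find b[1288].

14

Listing terms: b[0] = 14; b[1] = 15; b[2] = 17; b[3] = 3; b[4] = 5; b[5] = 18; b[6] = 17; b[7] = 6; b[8] = 14; b[9] = 6; b[10] = 11; b[11] = 18; b[12] = 2; b[13] = 3; b[14] = 11; b[15] = 15; b[16] = 14; b[17] = 15.
The sequence repeats with period 16.
(1288 - 0) mod 16 = 8, so b[1288] = b[8] = 14.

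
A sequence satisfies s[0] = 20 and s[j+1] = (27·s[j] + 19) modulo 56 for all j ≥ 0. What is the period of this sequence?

4

s[0] = 20, s[1] = 55, s[2] = 48, s[3] = 27, s[4] = 20.
Since s[4] = s[0] = 20, the sequence is periodic with period 4.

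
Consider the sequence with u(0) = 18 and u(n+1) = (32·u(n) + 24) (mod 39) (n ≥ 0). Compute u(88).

21

We have u(0) = 18, u(1) = 15, u(2) = 36, u(3) = 6, u(4) = 21, u(5) = 33, u(6) = 27, u(7) = 30, u(8) = 9, u(9) = 0, u(10) = 24, u(11) = 12, u(12) = 18.
The sequence repeats with period 12.
So u(88) = u(0 + ((88-0) mod 12)) = u(4) = 21.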